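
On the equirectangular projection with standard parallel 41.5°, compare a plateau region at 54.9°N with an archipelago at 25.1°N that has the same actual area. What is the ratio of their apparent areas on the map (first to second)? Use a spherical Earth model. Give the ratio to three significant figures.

In the equirectangular projection with standard parallel φ₀ = 41.5° (x = Rλ cos φ₀, y = Rφ), meridians are true-scale (h = 1) and the parallel scale is k = cos φ₀ / cos φ.
Areal scale at 54.9°: h·k = 1.000 × 1.303 = 1.303.
Areal scale at 25.1°: h·k = 1.000 × 0.8271 = 0.8271.
Ratio = 1.303/0.8271 ≈ 1.57.

1.57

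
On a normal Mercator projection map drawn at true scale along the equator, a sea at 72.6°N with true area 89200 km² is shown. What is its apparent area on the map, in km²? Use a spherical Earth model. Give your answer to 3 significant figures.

For Mercator, h = k = sec φ (a conformal cylindrical projection has a single point scale, 1/cos φ).
Areal scale = k² = sec²φ = 1/cos²(72.6°) = 1/0.2990² = 11.18.
Apparent area = 89200 × 11.18 ≈ 997000 km².

997000 km²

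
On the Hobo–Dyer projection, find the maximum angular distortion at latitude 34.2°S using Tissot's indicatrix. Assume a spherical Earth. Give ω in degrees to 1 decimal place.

4.8°

Hobo–Dyer is a cylindrical equal-area projection with standard parallels at ±37.5°. Cylindrical equal-area (φ₀ = 37.5°): h = cos φ / cos 37.5° along meridians, k = cos 37.5° / cos φ along parallels; h·k = 1.
At 34.2°: h = 1.043, k = 0.9592; principal scales a = 1.043, b = 0.9592.
sin(ω/2) = (a − b)/(a + b) = 0.08329/2.002 = 0.04161, so ω = 2 arcsin(0.04161) ≈ 4.8°.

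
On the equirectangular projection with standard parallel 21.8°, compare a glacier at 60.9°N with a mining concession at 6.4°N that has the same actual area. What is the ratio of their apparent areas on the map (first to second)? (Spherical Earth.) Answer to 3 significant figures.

With standard parallel φ₀ = 21.8°, the equirectangular projection gives x = Rλ cos φ₀, y = Rφ, so h = 1 and k = cos 21.8° / cos φ.
Areal scale at 60.9°: h·k = 1.000 × 1.909 = 1.909.
Areal scale at 6.4°: h·k = 1.000 × 0.9343 = 0.9343.
Ratio = 1.909/0.9343 ≈ 2.04.

2.04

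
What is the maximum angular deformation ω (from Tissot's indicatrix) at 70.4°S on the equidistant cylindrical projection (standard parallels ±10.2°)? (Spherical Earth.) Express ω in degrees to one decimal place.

In the equirectangular projection with standard parallel φ₀ = 10.2° (x = Rλ cos φ₀, y = Rφ), meridians are true-scale (h = 1) and the parallel scale is k = cos φ₀ / cos φ.
At 70.4°: h = 1.000, k = 2.934; principal scales a = 2.934, b = 1.000.
sin(ω/2) = (a − b)/(a + b) = 1.934/3.934 = 0.4916, so ω = 2 arcsin(0.4916) ≈ 58.9°.

58.9°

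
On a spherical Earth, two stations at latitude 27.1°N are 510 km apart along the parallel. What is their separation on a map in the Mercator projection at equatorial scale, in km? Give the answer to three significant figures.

573 km

For Mercator, h = k = sec φ (a conformal cylindrical projection has a single point scale, 1/cos φ).
Along the parallel, k = sec 27.1° = 1/0.8902 = 1.123.
Map distance = 510 × 1.123 ≈ 573 km.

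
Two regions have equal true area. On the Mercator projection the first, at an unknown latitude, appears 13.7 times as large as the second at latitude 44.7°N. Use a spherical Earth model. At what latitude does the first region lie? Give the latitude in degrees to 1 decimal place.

Mercator areal scale is sec²φ, so apparent-area ratio = sec²φ₁ / sec²φ₂ = cos²φ₂ / cos²φ₁.
cos²φ₂ / cos²φ₁ = 13.7  ⇒  cos φ₁ = cos 44.7° / √13.7 = 0.7108/3.701 = 0.1920.
φ₁ = arccos(0.1920) ≈ 78.9°.

78.9°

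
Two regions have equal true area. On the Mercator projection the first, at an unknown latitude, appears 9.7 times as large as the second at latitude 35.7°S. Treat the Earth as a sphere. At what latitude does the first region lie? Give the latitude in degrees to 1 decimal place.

For equal true areas on Mercator, apparent areas scale as sec²φ, so the ratio is cos²φ₂ / cos²φ₁.
cos²φ₂ / cos²φ₁ = 9.7  ⇒  cos φ₁ = cos 35.7° / √9.7 = 0.8121/3.114 = 0.2607.
φ₁ = arccos(0.2607) ≈ 74.9°.

74.9°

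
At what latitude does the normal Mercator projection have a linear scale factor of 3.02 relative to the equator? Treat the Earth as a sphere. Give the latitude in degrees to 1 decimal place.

Mercator scale is k = sec φ = 1/cos φ.
1/cos φ = 3.02  ⇒  cos φ = 0.3311  ⇒  φ = arccos(0.3311) ≈ 70.7°.

70.7°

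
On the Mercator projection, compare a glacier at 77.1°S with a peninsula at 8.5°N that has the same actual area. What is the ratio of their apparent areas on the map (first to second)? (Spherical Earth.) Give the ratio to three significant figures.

Mercator is conformal with k = sec φ, so areal scale = k² = sec²φ.
At 77.1°: sec²(77.1°) = 1/0.2233² = 20.06.
At 8.5°: sec²(8.5°) = 1/0.9890² = 1.022.
Ratio = 20.06/1.022 = cos²(8.5°)/cos²(77.1°) ≈ 19.6.

19.6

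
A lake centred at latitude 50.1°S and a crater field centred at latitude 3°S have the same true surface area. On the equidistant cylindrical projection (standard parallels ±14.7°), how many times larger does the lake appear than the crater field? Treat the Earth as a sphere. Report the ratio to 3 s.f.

In the equirectangular projection with standard parallel φ₀ = 14.7° (x = Rλ cos φ₀, y = Rφ), meridians are true-scale (h = 1) and the parallel scale is k = cos φ₀ / cos φ.
Areal scale at 50.1°: h·k = 1.000 × 1.508 = 1.508.
Areal scale at 3°: h·k = 1.000 × 0.9686 = 0.9686.
Ratio = 1.508/0.9686 ≈ 1.56.

1.56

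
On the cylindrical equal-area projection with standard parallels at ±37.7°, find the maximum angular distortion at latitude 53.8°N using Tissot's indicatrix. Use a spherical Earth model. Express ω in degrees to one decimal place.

Cylindrical equal-area (φ₀ = 37.7°): h = cos φ / cos 37.7° along meridians, k = cos 37.7° / cos φ along parallels; h·k = 1.
At 53.8°: h = 0.7464, k = 1.340; principal scales a = 1.340, b = 0.7464.
sin(ω/2) = (a − b)/(a + b) = 0.5932/2.086 = 0.2844, so ω = 2 arcsin(0.2844) ≈ 33.0°.

33.0°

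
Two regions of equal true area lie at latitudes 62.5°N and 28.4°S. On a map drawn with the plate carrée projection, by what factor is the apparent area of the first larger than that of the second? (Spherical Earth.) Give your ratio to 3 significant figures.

Plate carrée maps x = Rλ, y = Rφ. The meridian scale is h = 1 and the parallel scale is k = 1/cos φ = sec φ.
Areal scale at 62.5°: h·k = 1.000 × 2.166 = 2.166.
Areal scale at 28.4°: h·k = 1.000 × 1.137 = 1.137.
Ratio = 2.166/1.137 ≈ 1.91.

1.91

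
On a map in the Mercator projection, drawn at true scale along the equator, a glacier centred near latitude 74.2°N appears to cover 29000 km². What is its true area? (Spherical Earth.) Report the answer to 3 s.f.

2150 km²

For Mercator, h = k = sec φ (a conformal cylindrical projection has a single point scale, 1/cos φ).
Areal scale = k² = sec²φ = 1/cos²(74.2°) = 1/0.2723² = 13.49.
True area = apparent / (areal scale) = 29000 / 13.49 ≈ 2150 km².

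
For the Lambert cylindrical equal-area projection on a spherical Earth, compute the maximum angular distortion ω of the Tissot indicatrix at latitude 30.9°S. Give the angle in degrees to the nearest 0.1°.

The Lambert cylindrical equal-area projection is the cylindrical equal-area projection with its standard parallel at the equator (φ₀ = 0). A cylindrical equal-area projection with standard parallel φ₀ has meridian scale h = cos φ / cos φ₀ and parallel scale k = cos φ₀ / cos φ (so areas are preserved, h·k = 1).
At 30.9°: h = 0.8581, k = 1.165; principal scales a = 1.165, b = 0.8581.
sin(ω/2) = (a − b)/(a + b) = 0.3073/2.023 = 0.1519, so ω = 2 arcsin(0.1519) ≈ 17.5°.

17.5°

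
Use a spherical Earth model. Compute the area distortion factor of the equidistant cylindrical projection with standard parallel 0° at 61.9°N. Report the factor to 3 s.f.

For the equirectangular projection with φ₀ = 0 (plate carrée), h = 1 along meridians and k = sec φ along parallels.
Areal scale = h·k = 1 × sec φ; at 61.9°, h = 1.000, k = 2.123, so h·k = 2.123.

2.12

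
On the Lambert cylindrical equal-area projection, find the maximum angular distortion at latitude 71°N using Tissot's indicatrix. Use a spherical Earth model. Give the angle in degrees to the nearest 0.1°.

107.9°

The Lambert cylindrical equal-area projection is the cylindrical equal-area projection with its standard parallel at the equator (φ₀ = 0). A cylindrical equal-area projection with standard parallel φ₀ has meridian scale h = cos φ / cos φ₀ and parallel scale k = cos φ₀ / cos φ (so areas are preserved, h·k = 1).
At 71°: h = 0.3256, k = 3.072; principal scales a = 3.072, b = 0.3256.
sin(ω/2) = (a − b)/(a + b) = 2.746/3.397 = 0.8083, so ω = 2 arcsin(0.8083) ≈ 107.9°.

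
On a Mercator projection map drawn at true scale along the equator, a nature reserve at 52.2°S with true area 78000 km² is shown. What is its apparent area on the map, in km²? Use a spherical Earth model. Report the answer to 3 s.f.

208000 km²

For Mercator, h = k = sec φ (a conformal cylindrical projection has a single point scale, 1/cos φ).
Areal scale = k² = sec²φ = 1/cos²(52.2°) = 1/0.6129² = 2.662.
Apparent area = 78000 × 2.662 ≈ 208000 km².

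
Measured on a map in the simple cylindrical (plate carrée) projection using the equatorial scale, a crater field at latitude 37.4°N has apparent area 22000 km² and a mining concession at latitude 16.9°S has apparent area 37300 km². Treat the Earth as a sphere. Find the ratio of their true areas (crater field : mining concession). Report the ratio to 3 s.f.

0.490

On the plate carrée, areal scale = h·k = 1 × sec φ, so true area = apparent × cos φ.
True area of crater field: 22000 × cos(37.4°) = 22000 × 0.7944 = 17480 km².
True area of mining concession: 37300 × cos(16.9°) = 37300 × 0.9568 = 35690 km².
Ratio = 17480 / 35690 ≈ 0.490.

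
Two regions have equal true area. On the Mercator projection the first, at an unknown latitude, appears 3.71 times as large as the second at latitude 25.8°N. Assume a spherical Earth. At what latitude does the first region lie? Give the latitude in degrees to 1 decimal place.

62.1°

On Mercator, (apparent₁)/(apparent₂) = sec²φ₁ / sec²φ₂ when true areas are equal.
cos²φ₂ / cos²φ₁ = 3.71  ⇒  cos φ₁ = cos 25.8° / √3.71 = 0.9003/1.926 = 0.4674.
φ₁ = arccos(0.4674) ≈ 62.1°.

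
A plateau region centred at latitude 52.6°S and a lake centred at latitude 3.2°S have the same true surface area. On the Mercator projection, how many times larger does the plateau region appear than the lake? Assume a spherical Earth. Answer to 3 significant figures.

2.70

Mercator is conformal with k = sec φ, so areal scale = k² = sec²φ.
At 52.6°: sec²(52.6°) = 1/0.6074² = 2.711.
At 3.2°: sec²(3.2°) = 1/0.9984² = 1.003.
Ratio = 2.711/1.003 = cos²(3.2°)/cos²(52.6°) ≈ 2.70.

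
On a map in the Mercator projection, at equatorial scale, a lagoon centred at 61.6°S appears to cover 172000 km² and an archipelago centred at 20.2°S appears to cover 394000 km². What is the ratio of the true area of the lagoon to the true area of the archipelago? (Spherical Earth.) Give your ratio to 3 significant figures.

On Mercator the areal scale is sec²φ, so true area = apparent × cos²φ.
True area of lagoon: 172000 × cos²(61.6°) = 172000 × 0.2262 = 38910 km².
True area of archipelago: 394000 × cos²(20.2°) = 394000 × 0.8808 = 347000 km².
Ratio = 38910 / 347000 ≈ 0.112.

0.112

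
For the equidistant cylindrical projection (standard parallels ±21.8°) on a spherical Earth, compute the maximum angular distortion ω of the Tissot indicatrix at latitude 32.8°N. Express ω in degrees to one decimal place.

The equidistant cylindrical projection with φ₀ = 21.8° has h = 1 (meridians true) and k = cos φ₀ / cos φ along parallels.
At 32.8°: h = 1.000, k = 1.105; principal scales a = 1.105, b = 1.000.
sin(ω/2) = (a − b)/(a + b) = 0.1046/2.105 = 0.04970, so ω = 2 arcsin(0.04970) ≈ 5.7°.

5.7°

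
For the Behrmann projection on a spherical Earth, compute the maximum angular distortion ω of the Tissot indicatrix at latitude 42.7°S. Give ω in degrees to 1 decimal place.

18.7°

The Behrmann projection is cylindrical equal-area with φ₀ = 30°. For cylindrical equal-area with standard parallel φ₀, h = cos φ / cos φ₀ and k = cos φ₀ / cos φ, so h·k = 1.
At 42.7°: h = 0.8486, k = 1.178; principal scales a = 1.178, b = 0.8486.
sin(ω/2) = (a − b)/(a + b) = 0.3298/2.027 = 0.1627, so ω = 2 arcsin(0.1627) ≈ 18.7°.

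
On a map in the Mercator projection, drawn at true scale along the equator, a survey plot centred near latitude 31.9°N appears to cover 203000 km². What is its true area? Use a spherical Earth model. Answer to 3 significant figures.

For Mercator, h = k = sec φ (a conformal cylindrical projection has a single point scale, 1/cos φ).
Areal scale = k² = sec²φ = 1/cos²(31.9°) = 1/0.8490² = 1.387.
True area = apparent / (areal scale) = 203000 / 1.387 ≈ 146000 km².

146000 km²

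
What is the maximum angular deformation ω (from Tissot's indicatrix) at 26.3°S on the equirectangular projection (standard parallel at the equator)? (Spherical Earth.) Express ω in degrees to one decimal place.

6.3°

In the plate carrée (x = Rλ, y = Rφ), meridians are true-scale (h = 1) and parallels are stretched by k = sec φ.
At 26.3°: h = 1.000, k = 1.115; principal scales a = 1.115, b = 1.000.
sin(ω/2) = (a − b)/(a + b) = 0.1155/2.115 = 0.05458, so ω = 2 arcsin(0.05458) ≈ 6.3°.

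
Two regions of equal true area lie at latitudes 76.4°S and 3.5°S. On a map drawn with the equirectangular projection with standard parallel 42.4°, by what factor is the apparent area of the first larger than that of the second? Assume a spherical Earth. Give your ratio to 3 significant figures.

In the equirectangular projection with standard parallel φ₀ = 42.4° (x = Rλ cos φ₀, y = Rφ), meridians are true-scale (h = 1) and the parallel scale is k = cos φ₀ / cos φ.
Areal scale at 76.4°: h·k = 1.000 × 3.140 = 3.140.
Areal scale at 3.5°: h·k = 1.000 × 0.7398 = 0.7398.
Ratio = 3.140/0.7398 ≈ 4.24.

4.24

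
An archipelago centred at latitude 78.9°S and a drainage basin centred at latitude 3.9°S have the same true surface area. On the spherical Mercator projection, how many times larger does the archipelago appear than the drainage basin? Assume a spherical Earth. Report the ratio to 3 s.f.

26.9

Mercator areal scale is sec²φ.
At 78.9°: sec²(78.9°) = 1/0.1925² = 26.98.
At 3.9°: sec²(3.9°) = 1/0.9977² = 1.005.
Ratio = 26.98/1.005 = cos²(3.9°)/cos²(78.9°) ≈ 26.9.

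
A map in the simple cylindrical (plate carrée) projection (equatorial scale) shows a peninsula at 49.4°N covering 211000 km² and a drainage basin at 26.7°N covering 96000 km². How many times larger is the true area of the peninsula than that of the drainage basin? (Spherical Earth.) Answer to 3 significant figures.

1.60

Plate carrée has h = 1 and k = sec φ, giving areal scale sec φ; true area = (apparent area) · cos φ.
True area of peninsula: 211000 × cos(49.4°) = 211000 × 0.6508 = 137300 km².
True area of drainage basin: 96000 × cos(26.7°) = 96000 × 0.8934 = 85760 km².
Ratio = 137300 / 85760 ≈ 1.60.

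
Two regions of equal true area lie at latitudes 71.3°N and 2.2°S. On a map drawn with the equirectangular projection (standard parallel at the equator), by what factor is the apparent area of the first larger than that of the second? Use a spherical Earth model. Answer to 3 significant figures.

3.12

For the equirectangular projection with φ₀ = 0 (plate carrée), h = 1 along meridians and k = sec φ along parallels.
Areal scale at 71.3°: h·k = 1.000 × 3.119 = 3.119.
Areal scale at 2.2°: h·k = 1.000 × 1.001 = 1.001.
Ratio = 3.119/1.001 ≈ 3.12.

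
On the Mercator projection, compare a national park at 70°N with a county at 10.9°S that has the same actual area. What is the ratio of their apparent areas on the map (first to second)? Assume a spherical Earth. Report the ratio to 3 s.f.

8.24

On Mercator, area is exaggerated by sec²φ = 1/cos²φ.
At 70°: sec²(70°) = 1/0.3420² = 8.549.
At 10.9°: sec²(10.9°) = 1/0.9820² = 1.037.
Ratio = 8.549/1.037 = cos²(10.9°)/cos²(70°) ≈ 8.24.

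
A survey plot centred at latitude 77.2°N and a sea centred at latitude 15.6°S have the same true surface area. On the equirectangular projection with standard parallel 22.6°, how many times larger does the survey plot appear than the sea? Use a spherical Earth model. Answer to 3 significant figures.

4.35

The equidistant cylindrical projection with φ₀ = 22.6° has h = 1 (meridians true) and k = cos φ₀ / cos φ along parallels.
Areal scale at 77.2°: h·k = 1.000 × 4.167 = 4.167.
Areal scale at 15.6°: h·k = 1.000 × 0.9585 = 0.9585.
Ratio = 4.167/0.9585 ≈ 4.35.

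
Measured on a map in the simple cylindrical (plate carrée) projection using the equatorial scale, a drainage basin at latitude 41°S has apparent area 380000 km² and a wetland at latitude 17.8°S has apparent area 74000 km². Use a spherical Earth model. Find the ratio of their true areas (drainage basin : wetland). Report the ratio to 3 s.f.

On the plate carrée, areal scale = h·k = 1 × sec φ, so true area = apparent × cos φ.
True area of drainage basin: 380000 × cos(41°) = 380000 × 0.7547 = 286800 km².
True area of wetland: 74000 × cos(17.8°) = 74000 × 0.9521 = 70460 km².
Ratio = 286800 / 70460 ≈ 4.07.

4.07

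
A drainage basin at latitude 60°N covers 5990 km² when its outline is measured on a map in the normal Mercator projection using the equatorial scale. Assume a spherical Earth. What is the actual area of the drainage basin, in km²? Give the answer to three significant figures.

1500 km²

For Mercator, h = k = sec φ (a conformal cylindrical projection has a single point scale, 1/cos φ).
Areal scale = k² = sec²φ = 1/cos²(60°) = 1/0.5000² = 4.000.
True area = apparent / (areal scale) = 5990 / 4.000 ≈ 1500 km².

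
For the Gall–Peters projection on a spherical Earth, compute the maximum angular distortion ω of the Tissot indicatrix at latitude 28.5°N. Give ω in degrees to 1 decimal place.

The Gall–Peters projection is cylindrical equal-area with φ₀ = 45°. For cylindrical equal-area with standard parallel φ₀, h = cos φ / cos φ₀ and k = cos φ₀ / cos φ, so h·k = 1.
At 28.5°: h = 1.243, k = 0.8046; principal scales a = 1.243, b = 0.8046.
sin(ω/2) = (a − b)/(a + b) = 0.4382/2.047 = 0.2140, so ω = 2 arcsin(0.2140) ≈ 24.7°.

24.7°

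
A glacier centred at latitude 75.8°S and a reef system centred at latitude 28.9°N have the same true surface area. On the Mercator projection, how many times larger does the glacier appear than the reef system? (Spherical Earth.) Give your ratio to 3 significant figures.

On Mercator, area is exaggerated by sec²φ = 1/cos²φ.
At 75.8°: sec²(75.8°) = 1/0.2453² = 16.62.
At 28.9°: sec²(28.9°) = 1/0.8755² = 1.305.
Ratio = 16.62/1.305 = cos²(28.9°)/cos²(75.8°) ≈ 12.7.

12.7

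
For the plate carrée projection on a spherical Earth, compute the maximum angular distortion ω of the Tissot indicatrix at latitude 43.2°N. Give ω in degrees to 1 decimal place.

For the equirectangular projection with φ₀ = 0 (plate carrée), h = 1 along meridians and k = sec φ along parallels.
At 43.2°: h = 1.000, k = 1.372; principal scales a = 1.372, b = 1.000.
sin(ω/2) = (a − b)/(a + b) = 0.3718/2.372 = 0.1568, so ω = 2 arcsin(0.1568) ≈ 18.0°.

18.0°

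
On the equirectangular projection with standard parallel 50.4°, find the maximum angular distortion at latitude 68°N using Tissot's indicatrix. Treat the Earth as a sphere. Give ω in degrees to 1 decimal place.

The equidistant cylindrical projection with φ₀ = 50.4° has h = 1 (meridians true) and k = cos φ₀ / cos φ along parallels.
At 68°: h = 1.000, k = 1.702; principal scales a = 1.702, b = 1.000.
sin(ω/2) = (a − b)/(a + b) = 0.7016/2.702 = 0.2597, so ω = 2 arcsin(0.2597) ≈ 30.1°.

30.1°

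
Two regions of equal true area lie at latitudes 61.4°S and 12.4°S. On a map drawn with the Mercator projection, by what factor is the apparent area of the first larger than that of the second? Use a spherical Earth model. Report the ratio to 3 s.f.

Mercator areal scale is sec²φ.
At 61.4°: sec²(61.4°) = 1/0.4787² = 4.364.
At 12.4°: sec²(12.4°) = 1/0.9767² = 1.048.
Ratio = 4.364/1.048 = cos²(12.4°)/cos²(61.4°) ≈ 4.16.

4.16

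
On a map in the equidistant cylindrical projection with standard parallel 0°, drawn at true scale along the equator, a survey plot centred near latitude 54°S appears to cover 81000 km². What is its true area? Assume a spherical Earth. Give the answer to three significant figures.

47600 km²

For the equirectangular projection with φ₀ = 0 (plate carrée), h = 1 along meridians and k = sec φ along parallels.
Areal scale = h·k = 1 × sec φ; at 54°, h = 1.000, k = 1.701, so h·k = 1.701.
True area = apparent / (areal scale) = 81000 / 1.701 ≈ 47600 km².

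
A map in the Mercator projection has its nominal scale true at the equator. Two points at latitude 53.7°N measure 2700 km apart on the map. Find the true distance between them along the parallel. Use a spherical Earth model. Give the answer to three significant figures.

1600 km

The Mercator projection is conformal; its linear scale factor is the same in every direction and equals sec φ = 1/cos φ.
Along the parallel at 53.7°, map distances are exaggerated by k = sec 53.7° = 1.689.
True distance = 2700 / 1.689 = 2700 × cos 53.7° ≈ 1600 km.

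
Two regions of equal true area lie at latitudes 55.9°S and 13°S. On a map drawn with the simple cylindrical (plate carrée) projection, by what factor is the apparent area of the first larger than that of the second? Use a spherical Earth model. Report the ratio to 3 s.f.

Plate carrée maps x = Rλ, y = Rφ. The meridian scale is h = 1 and the parallel scale is k = 1/cos φ = sec φ.
Areal scale at 55.9°: h·k = 1.000 × 1.784 = 1.784.
Areal scale at 13°: h·k = 1.000 × 1.026 = 1.026.
Ratio = 1.784/1.026 ≈ 1.74.

1.74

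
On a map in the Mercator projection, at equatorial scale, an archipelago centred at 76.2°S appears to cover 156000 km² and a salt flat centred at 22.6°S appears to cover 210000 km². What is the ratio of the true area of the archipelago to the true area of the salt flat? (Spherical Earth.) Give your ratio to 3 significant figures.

Since Mercator area scale is 1/cos²φ, the true area equals the apparent area multiplied by cos²φ.
True area of archipelago: 156000 × cos²(76.2°) = 156000 × 0.05690 = 8876 km².
True area of salt flat: 210000 × cos²(22.6°) = 210000 × 0.8523 = 179000 km².
Ratio = 8876 / 179000 ≈ 0.0496.

0.0496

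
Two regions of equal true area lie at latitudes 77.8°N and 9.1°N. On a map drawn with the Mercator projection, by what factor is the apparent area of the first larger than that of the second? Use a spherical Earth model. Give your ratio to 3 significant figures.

21.8

Mercator areal scale is sec²φ.
At 77.8°: sec²(77.8°) = 1/0.2113² = 22.39.
At 9.1°: sec²(9.1°) = 1/0.9874² = 1.026.
Ratio = 22.39/1.026 = cos²(9.1°)/cos²(77.8°) ≈ 21.8.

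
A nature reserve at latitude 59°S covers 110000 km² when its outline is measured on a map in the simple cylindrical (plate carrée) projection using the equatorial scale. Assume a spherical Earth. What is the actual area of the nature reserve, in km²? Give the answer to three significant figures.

56700 km²

Plate carrée maps x = Rλ, y = Rφ. The meridian scale is h = 1 and the parallel scale is k = 1/cos φ = sec φ.
Areal scale = h·k = 1 × sec φ; at 59°, h = 1.000, k = 1.942, so h·k = 1.942.
True area = apparent / (areal scale) = 110000 / 1.942 ≈ 56700 km².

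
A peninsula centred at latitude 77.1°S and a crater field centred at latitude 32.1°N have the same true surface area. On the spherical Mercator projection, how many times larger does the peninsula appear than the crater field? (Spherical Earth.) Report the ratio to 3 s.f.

On Mercator, area is exaggerated by sec²φ = 1/cos²φ.
At 77.1°: sec²(77.1°) = 1/0.2233² = 20.06.
At 32.1°: sec²(32.1°) = 1/0.8471² = 1.394.
Ratio = 20.06/1.394 = cos²(32.1°)/cos²(77.1°) ≈ 14.4.

14.4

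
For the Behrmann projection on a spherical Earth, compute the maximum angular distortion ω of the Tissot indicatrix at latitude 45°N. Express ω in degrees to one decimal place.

Behrmann is a cylindrical equal-area projection with standard parallels at ±30°. Cylindrical equal-area (φ₀ = 30°): h = cos φ / cos 30° along meridians, k = cos 30° / cos φ along parallels; h·k = 1.
At 45°: h = 0.8165, k = 1.225; principal scales a = 1.225, b = 0.8165.
sin(ω/2) = (a − b)/(a + b) = 0.4082/2.041 = 0.2000, so ω = 2 arcsin(0.2000) ≈ 23.1°.

23.1°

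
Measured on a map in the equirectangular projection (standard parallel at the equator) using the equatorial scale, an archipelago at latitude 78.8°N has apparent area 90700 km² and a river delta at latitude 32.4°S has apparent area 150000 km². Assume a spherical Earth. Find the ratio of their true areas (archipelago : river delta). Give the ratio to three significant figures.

0.139

Plate carrée has h = 1 and k = sec φ, giving areal scale sec φ; true area = (apparent area) · cos φ.
True area of archipelago: 90700 × cos(78.8°) = 90700 × 0.1942 = 17620 km².
True area of river delta: 150000 × cos(32.4°) = 150000 × 0.8443 = 126600 km².
Ratio = 17620 / 126600 ≈ 0.139.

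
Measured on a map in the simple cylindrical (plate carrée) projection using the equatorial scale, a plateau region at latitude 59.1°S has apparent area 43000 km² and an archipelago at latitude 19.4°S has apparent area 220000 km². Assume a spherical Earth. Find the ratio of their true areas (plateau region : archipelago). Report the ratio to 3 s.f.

0.106

On the plate carrée, areal scale = h·k = 1 × sec φ, so true area = apparent × cos φ.
True area of plateau region: 43000 × cos(59.1°) = 43000 × 0.5135 = 22080 km².
True area of archipelago: 220000 × cos(19.4°) = 220000 × 0.9432 = 207500 km².
Ratio = 22080 / 207500 ≈ 0.106.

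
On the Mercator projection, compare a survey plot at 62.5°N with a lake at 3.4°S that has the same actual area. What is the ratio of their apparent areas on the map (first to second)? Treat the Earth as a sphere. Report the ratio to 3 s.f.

On Mercator, area is exaggerated by sec²φ = 1/cos²φ.
At 62.5°: sec²(62.5°) = 1/0.4617² = 4.690.
At 3.4°: sec²(3.4°) = 1/0.9982² = 1.004.
Ratio = 4.690/1.004 = cos²(3.4°)/cos²(62.5°) ≈ 4.67.

4.67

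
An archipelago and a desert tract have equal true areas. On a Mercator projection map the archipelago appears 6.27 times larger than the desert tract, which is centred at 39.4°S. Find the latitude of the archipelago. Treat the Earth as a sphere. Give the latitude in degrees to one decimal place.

72.0°

For equal true areas on Mercator, apparent areas scale as sec²φ, so the ratio is cos²φ₂ / cos²φ₁.
cos²φ₂ / cos²φ₁ = 6.27  ⇒  cos φ₁ = cos 39.4° / √6.27 = 0.7727/2.504 = 0.3086.
φ₁ = arccos(0.3086) ≈ 72.0°.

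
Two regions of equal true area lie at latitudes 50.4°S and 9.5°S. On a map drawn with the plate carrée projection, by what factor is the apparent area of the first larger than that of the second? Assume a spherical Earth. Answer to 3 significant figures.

For the equirectangular projection with φ₀ = 0 (plate carrée), h = 1 along meridians and k = sec φ along parallels.
Areal scale at 50.4°: h·k = 1.000 × 1.569 = 1.569.
Areal scale at 9.5°: h·k = 1.000 × 1.014 = 1.014.
Ratio = 1.569/1.014 ≈ 1.55.

1.55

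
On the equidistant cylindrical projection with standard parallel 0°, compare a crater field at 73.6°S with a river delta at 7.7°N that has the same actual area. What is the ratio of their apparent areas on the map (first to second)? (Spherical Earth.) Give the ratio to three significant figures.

3.51

For the equirectangular projection with φ₀ = 0 (plate carrée), h = 1 along meridians and k = sec φ along parallels.
Areal scale at 73.6°: h·k = 1.000 × 3.542 = 3.542.
Areal scale at 7.7°: h·k = 1.000 × 1.009 = 1.009.
Ratio = 3.542/1.009 ≈ 3.51.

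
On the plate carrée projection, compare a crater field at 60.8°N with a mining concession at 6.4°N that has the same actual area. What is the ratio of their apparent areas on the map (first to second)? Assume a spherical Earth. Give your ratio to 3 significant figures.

2.04

In the plate carrée (x = Rλ, y = Rφ), meridians are true-scale (h = 1) and parallels are stretched by k = sec φ.
Areal scale at 60.8°: h·k = 1.000 × 2.050 = 2.050.
Areal scale at 6.4°: h·k = 1.000 × 1.006 = 1.006.
Ratio = 2.050/1.006 ≈ 2.04.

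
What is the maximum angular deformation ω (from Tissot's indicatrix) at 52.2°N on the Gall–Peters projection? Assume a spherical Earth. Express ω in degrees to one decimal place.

16.3°

Gall–Peters is a cylindrical equal-area projection with standard parallels at ±45°. Cylindrical equal-area (φ₀ = 45°): h = cos φ / cos 45° along meridians, k = cos 45° / cos φ along parallels; h·k = 1.
At 52.2°: h = 0.8668, k = 1.154; principal scales a = 1.154, b = 0.8668.
sin(ω/2) = (a − b)/(a + b) = 0.2869/2.020 = 0.1420, so ω = 2 arcsin(0.1420) ≈ 16.3°.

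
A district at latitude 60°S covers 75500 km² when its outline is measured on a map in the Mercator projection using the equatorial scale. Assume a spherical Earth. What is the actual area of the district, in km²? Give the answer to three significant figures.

18900 km²

For Mercator, h = k = sec φ (a conformal cylindrical projection has a single point scale, 1/cos φ).
Areal scale = k² = sec²φ = 1/cos²(60°) = 1/0.5000² = 4.000.
True area = apparent / (areal scale) = 75500 / 4.000 ≈ 18900 km².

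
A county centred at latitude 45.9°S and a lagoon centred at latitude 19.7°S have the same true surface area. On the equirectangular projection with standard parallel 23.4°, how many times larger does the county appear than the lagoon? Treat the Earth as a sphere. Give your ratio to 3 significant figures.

The equidistant cylindrical projection with φ₀ = 23.4° has h = 1 (meridians true) and k = cos φ₀ / cos φ along parallels.
Areal scale at 45.9°: h·k = 1.000 × 1.319 = 1.319.
Areal scale at 19.7°: h·k = 1.000 × 0.9748 = 0.9748.
Ratio = 1.319/0.9748 ≈ 1.35.

1.35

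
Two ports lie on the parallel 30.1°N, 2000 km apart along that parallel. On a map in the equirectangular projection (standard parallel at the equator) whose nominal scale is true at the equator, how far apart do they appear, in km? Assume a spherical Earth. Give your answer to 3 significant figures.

2310 km

For the equirectangular projection with φ₀ = 0 (plate carrée), h = 1 along meridians and k = sec φ along parallels.
Along the parallel, k = sec 30.1° = 1/0.8652 = 1.156.
Map distance = 2000 × 1.156 ≈ 2310 km.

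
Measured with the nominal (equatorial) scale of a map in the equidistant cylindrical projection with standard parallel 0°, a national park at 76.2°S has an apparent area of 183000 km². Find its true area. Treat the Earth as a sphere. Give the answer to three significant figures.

In the plate carrée (x = Rλ, y = Rφ), meridians are true-scale (h = 1) and parallels are stretched by k = sec φ.
Areal scale = h·k = 1 × sec φ; at 76.2°, h = 1.000, k = 4.192, so h·k = 4.192.
True area = apparent / (areal scale) = 183000 / 4.192 ≈ 43700 km².

43700 km²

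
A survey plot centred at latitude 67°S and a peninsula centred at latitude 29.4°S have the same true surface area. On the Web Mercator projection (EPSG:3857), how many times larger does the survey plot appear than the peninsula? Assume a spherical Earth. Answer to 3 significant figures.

Mercator areal scale is sec²φ.
At 67°: sec²(67°) = 1/0.3907² = 6.550.
At 29.4°: sec²(29.4°) = 1/0.8712² = 1.317.
Ratio = 6.550/1.317 = cos²(29.4°)/cos²(67°) ≈ 4.97.

4.97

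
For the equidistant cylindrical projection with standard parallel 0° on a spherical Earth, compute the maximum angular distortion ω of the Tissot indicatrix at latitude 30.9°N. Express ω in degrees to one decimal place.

8.8°

For the equirectangular projection with φ₀ = 0 (plate carrée), h = 1 along meridians and k = sec φ along parallels.
At 30.9°: h = 1.000, k = 1.165; principal scales a = 1.165, b = 1.000.
sin(ω/2) = (a − b)/(a + b) = 0.1654/2.165 = 0.07639, so ω = 2 arcsin(0.07639) ≈ 8.8°.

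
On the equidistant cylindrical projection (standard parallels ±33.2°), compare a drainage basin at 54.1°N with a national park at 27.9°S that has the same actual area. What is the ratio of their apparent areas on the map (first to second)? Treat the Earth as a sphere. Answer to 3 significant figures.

1.51

The equidistant cylindrical projection with φ₀ = 33.2° has h = 1 (meridians true) and k = cos φ₀ / cos φ along parallels.
Areal scale at 54.1°: h·k = 1.000 × 1.427 = 1.427.
Areal scale at 27.9°: h·k = 1.000 × 0.9468 = 0.9468.
Ratio = 1.427/0.9468 ≈ 1.51.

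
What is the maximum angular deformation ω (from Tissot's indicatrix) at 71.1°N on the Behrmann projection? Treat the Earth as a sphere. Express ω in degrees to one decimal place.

The Behrmann projection is cylindrical equal-area with φ₀ = 30°. Cylindrical equal-area (φ₀ = 30°): h = cos φ / cos 30° along meridians, k = cos 30° / cos φ along parallels; h·k = 1.
At 71.1°: h = 0.3740, k = 2.674; principal scales a = 2.674, b = 0.3740.
sin(ω/2) = (a − b)/(a + b) = 2.300/3.048 = 0.7545, so ω = 2 arcsin(0.7545) ≈ 98.0°.

98.0°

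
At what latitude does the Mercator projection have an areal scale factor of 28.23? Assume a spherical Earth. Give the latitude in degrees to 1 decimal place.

Mercator areal scale is sec²φ.
sec²φ = 28.23  ⇒  cos²φ = 0.03542  ⇒  cos φ = 0.1882.
φ = arccos(0.1882) ≈ 79.2°.

79.2°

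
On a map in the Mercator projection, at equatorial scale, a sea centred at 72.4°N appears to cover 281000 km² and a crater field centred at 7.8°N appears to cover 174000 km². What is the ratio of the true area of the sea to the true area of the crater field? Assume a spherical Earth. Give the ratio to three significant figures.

Mercator's areal exaggeration is sec²φ; hence true area = (apparent area) · cos²φ.
True area of sea: 281000 × cos²(72.4°) = 281000 × 0.09143 = 25690 km².
True area of crater field: 174000 × cos²(7.8°) = 174000 × 0.9816 = 170800 km².
Ratio = 25690 / 170800 ≈ 0.150.

0.150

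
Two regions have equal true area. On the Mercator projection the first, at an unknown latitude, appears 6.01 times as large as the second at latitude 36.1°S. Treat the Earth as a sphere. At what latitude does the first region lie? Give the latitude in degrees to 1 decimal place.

70.8°

On Mercator, (apparent₁)/(apparent₂) = sec²φ₁ / sec²φ₂ when true areas are equal.
cos²φ₂ / cos²φ₁ = 6.01  ⇒  cos φ₁ = cos 36.1° / √6.01 = 0.8080/2.452 = 0.3296.
φ₁ = arccos(0.3296) ≈ 70.8°.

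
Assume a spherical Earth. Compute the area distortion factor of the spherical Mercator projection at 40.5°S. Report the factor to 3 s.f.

For Mercator, h = k = sec φ (a conformal cylindrical projection has a single point scale, 1/cos φ).
Areal scale = k² = sec²φ = 1/cos²(40.5°) = 1/0.7604² = 1.729.

1.73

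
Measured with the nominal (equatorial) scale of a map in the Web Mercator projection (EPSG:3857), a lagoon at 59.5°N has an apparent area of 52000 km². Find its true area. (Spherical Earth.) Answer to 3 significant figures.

Mercator is conformal, so the point scale is isotropic: h = k = sec φ = 1/cos φ.
Areal scale = k² = sec²φ = 1/cos²(59.5°) = 1/0.5075² = 3.882.
True area = apparent / (areal scale) = 52000 / 3.882 ≈ 13400 km².

13400 km²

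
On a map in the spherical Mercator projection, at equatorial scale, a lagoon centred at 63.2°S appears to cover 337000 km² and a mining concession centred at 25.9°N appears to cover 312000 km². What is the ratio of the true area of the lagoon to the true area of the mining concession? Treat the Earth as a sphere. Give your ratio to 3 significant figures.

0.271

Since Mercator area scale is 1/cos²φ, the true area equals the apparent area multiplied by cos²φ.
True area of lagoon: 337000 × cos²(63.2°) = 337000 × 0.2033 = 68510 km².
True area of mining concession: 312000 × cos²(25.9°) = 312000 × 0.8092 = 252500 km².
Ratio = 68510 / 252500 ≈ 0.271.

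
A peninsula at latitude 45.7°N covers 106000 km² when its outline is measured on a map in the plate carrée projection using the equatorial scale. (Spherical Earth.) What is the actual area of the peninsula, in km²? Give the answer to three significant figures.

74000 km²

Plate carrée maps x = Rλ, y = Rφ. The meridian scale is h = 1 and the parallel scale is k = 1/cos φ = sec φ.
Areal scale = h·k = 1 × sec φ; at 45.7°, h = 1.000, k = 1.432, so h·k = 1.432.
True area = apparent / (areal scale) = 106000 / 1.432 ≈ 74000 km².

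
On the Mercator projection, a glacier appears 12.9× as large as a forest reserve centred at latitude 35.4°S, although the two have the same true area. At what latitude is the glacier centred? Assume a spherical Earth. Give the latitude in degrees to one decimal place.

76.9°

On Mercator, (apparent₁)/(apparent₂) = sec²φ₁ / sec²φ₂ when true areas are equal.
cos²φ₂ / cos²φ₁ = 12.9  ⇒  cos φ₁ = cos 35.4° / √12.9 = 0.8151/3.592 = 0.2270.
φ₁ = arccos(0.2270) ≈ 76.9°.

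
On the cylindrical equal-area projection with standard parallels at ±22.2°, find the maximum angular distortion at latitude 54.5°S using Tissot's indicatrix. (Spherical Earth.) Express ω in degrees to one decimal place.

Cylindrical equal-area (φ₀ = 22.2°): h = cos φ / cos 22.2° along meridians, k = cos 22.2° / cos φ along parallels; h·k = 1.
At 54.5°: h = 0.6272, k = 1.594; principal scales a = 1.594, b = 0.6272.
sin(ω/2) = (a − b)/(a + b) = 0.9672/2.222 = 0.4354, so ω = 2 arcsin(0.4354) ≈ 51.6°.

51.6°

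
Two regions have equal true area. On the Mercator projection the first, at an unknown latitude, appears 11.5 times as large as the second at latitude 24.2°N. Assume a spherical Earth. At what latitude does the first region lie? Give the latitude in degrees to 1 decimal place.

74.4°

Mercator areal scale is sec²φ, so apparent-area ratio = sec²φ₁ / sec²φ₂ = cos²φ₂ / cos²φ₁.
cos²φ₂ / cos²φ₁ = 11.5  ⇒  cos φ₁ = cos 24.2° / √11.5 = 0.9121/3.391 = 0.2690.
φ₁ = arccos(0.2690) ≈ 74.4°.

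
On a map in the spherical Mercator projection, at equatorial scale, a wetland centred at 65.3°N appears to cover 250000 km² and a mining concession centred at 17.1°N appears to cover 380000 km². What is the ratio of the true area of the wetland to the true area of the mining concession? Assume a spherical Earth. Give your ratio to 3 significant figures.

0.126

On Mercator the areal scale is sec²φ, so true area = apparent × cos²φ.
True area of wetland: 250000 × cos²(65.3°) = 250000 × 0.1746 = 43650 km².
True area of mining concession: 380000 × cos²(17.1°) = 380000 × 0.9135 = 347100 km².
Ratio = 43650 / 347100 ≈ 0.126.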